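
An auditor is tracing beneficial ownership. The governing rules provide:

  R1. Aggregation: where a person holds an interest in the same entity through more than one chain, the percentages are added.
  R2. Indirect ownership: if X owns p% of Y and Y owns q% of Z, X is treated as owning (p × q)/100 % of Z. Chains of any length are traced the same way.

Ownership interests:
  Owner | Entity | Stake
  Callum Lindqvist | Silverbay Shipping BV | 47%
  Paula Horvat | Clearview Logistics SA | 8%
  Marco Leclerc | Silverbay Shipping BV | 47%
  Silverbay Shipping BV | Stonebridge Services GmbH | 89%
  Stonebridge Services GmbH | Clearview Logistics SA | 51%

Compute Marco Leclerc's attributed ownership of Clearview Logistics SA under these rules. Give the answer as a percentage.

Chain via Silverbay Shipping BV → Stonebridge Services GmbH (R2): 47% × 89% × 51% = 21.3333% of Clearview Logistics SA.

21.3333%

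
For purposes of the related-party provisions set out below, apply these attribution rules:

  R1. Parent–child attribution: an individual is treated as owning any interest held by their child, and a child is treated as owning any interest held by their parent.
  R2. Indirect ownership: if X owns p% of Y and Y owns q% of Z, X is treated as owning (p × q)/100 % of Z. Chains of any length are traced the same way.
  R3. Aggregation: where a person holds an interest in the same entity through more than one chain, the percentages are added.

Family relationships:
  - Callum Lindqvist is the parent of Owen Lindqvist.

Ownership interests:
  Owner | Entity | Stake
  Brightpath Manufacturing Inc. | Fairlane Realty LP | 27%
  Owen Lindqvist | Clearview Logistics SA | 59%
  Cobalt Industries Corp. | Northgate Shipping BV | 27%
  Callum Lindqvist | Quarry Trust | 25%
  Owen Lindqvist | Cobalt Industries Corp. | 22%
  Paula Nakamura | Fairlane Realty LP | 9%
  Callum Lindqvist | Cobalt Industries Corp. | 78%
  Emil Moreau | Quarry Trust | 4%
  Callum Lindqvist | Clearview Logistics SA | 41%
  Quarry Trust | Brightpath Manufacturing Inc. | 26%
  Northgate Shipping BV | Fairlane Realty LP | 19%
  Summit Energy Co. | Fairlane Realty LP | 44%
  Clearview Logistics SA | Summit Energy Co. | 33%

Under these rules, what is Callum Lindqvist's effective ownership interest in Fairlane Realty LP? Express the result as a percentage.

21.405%

By parent–child attribution (R1), Callum Lindqvist is treated as also owning Owen Lindqvist's interest in Clearview Logistics SA, giving 41% + 59% = 100%.
By parent–child attribution (R1), Callum Lindqvist is treated as also owning Owen Lindqvist's interest in Cobalt Industries Corp, giving 78% + 22% = 100%.
Chain via Clearview Logistics SA → Summit Energy Co. (R2): 100% × 33% × 44% = 14.52% of Fairlane Realty LP.
Chain via Quarry Trust → Brightpath Manufacturing Inc. (R2): 25% × 26% × 27% = 1.755% of Fairlane Realty LP.
Chain via Cobalt Industries Corp. → Northgate Shipping BV (R2): 100% × 27% × 19% = 5.13% of Fairlane Realty LP.
Aggregating (R3): 14.52% + 1.755% + 5.13% = 21.405%.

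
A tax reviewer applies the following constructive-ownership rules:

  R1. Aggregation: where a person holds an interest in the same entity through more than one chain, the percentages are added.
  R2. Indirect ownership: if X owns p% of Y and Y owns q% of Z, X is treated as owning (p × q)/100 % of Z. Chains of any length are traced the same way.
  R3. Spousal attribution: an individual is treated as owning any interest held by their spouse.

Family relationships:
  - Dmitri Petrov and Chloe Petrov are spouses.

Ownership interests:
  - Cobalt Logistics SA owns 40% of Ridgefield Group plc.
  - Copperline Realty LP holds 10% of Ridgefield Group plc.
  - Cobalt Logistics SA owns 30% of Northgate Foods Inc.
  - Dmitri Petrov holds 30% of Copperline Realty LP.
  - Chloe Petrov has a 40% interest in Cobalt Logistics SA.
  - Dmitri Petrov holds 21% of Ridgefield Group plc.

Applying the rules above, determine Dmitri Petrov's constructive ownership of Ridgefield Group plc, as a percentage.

By spousal attribution (R3), Dmitri Petrov is treated as owning Chloe Petrov's 40% interest in Cobalt Logistics SA.
Chain via Copperline Realty LP (R2): 30% × 10% = 3% of Ridgefield Group plc.
Direct interest in Ridgefield Group plc: 21%.
Chain via Cobalt Logistics SA (R2): 40% × 40% = 16% of Ridgefield Group plc.
Aggregating (R1): 3% + 21% + 16% = 40%.

40%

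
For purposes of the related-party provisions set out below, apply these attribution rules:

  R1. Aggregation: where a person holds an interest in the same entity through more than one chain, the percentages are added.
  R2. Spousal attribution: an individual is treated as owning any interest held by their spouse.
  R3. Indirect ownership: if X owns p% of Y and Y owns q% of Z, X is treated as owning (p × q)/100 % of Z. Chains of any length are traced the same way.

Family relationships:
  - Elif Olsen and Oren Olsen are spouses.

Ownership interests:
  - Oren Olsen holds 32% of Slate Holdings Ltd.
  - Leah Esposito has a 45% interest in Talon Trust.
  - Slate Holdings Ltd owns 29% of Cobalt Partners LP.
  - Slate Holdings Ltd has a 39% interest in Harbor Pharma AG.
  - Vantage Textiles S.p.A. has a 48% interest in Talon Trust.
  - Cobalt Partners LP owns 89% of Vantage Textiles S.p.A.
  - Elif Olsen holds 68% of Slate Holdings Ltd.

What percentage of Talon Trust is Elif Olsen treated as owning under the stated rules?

12.3888%

By spousal attribution (R2), Elif Olsen is treated as also owning Oren Olsen's interest in Slate Holdings Ltd, giving 68% + 32% = 100%.
Chain via Slate Holdings Ltd → Cobalt Partners LP → Vantage Textiles S.p.A. (R3): 100% × 29% × 89% × 48% = 12.3888% of Talon Trust.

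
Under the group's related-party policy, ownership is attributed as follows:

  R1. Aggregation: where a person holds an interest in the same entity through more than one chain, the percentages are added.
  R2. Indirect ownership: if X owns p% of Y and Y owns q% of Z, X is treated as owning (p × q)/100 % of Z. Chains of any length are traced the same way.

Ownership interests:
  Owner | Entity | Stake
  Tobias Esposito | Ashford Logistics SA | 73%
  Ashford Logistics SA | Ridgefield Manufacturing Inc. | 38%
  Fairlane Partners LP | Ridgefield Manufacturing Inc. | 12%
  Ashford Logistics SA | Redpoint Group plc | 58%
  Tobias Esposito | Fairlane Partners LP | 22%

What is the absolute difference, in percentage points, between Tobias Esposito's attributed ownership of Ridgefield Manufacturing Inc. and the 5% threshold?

25.38

Chain via Fairlane Partners LP (R2): 22% × 12% = 2.64% of Ridgefield Manufacturing Inc.
Chain via Ashford Logistics SA (R2): 73% × 38% = 27.74% of Ridgefield Manufacturing Inc.
Aggregating (R1): 2.64% + 27.74% = 30.38%.
30.38% exceeds the 5% threshold by 25.38 percentage points.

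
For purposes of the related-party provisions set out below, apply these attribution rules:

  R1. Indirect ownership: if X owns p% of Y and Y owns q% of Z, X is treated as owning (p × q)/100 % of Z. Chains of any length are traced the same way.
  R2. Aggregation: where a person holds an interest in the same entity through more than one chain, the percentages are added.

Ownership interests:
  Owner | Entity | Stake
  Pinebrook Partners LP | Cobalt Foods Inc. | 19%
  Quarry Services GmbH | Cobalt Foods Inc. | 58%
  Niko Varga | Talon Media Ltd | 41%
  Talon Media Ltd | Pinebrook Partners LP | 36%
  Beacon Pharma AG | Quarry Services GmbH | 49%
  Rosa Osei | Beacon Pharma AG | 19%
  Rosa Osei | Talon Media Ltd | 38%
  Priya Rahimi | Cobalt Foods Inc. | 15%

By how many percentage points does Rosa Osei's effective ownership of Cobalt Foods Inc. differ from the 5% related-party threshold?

Chain via Beacon Pharma AG → Quarry Services GmbH (R1): 19% × 49% × 58% = 5.3998% of Cobalt Foods Inc.
Chain via Talon Media Ltd → Pinebrook Partners LP (R1): 38% × 36% × 19% = 2.5992% of Cobalt Foods Inc.
Aggregating (R2): 5.3998% + 2.5992% = 7.999%.
7.999% exceeds the 5% threshold by 2.999 percentage points.

2.999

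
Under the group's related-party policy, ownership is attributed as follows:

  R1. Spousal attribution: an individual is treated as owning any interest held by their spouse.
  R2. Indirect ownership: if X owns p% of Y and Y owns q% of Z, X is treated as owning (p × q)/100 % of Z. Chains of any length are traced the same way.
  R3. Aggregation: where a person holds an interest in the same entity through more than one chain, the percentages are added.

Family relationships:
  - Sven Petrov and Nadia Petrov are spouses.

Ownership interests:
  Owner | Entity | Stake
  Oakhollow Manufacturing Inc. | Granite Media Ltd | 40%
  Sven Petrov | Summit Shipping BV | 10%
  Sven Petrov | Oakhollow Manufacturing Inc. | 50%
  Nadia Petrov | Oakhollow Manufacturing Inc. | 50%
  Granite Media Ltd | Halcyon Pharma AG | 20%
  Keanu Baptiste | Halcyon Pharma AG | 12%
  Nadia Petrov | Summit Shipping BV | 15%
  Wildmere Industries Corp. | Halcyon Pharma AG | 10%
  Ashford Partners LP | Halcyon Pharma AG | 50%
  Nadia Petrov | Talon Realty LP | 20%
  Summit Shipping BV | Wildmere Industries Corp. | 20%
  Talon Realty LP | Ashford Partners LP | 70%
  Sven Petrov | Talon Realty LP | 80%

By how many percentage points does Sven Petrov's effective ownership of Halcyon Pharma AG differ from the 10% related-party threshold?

By spousal attribution (R1), Sven Petrov is treated as also owning Nadia Petrov's interest in Summit Shipping BV, giving 10% + 15% = 25%.
By spousal attribution (R1), Sven Petrov is treated as also owning Nadia Petrov's interest in Talon Realty LP, giving 80% + 20% = 100%.
By spousal attribution (R1), Sven Petrov is treated as also owning Nadia Petrov's interest in Oakhollow Manufacturing Inc, giving 50% + 50% = 100%.
Chain via Summit Shipping BV → Wildmere Industries Corp. (R2): 25% × 20% × 10% = 0.5% of Halcyon Pharma AG.
Chain via Talon Realty LP → Ashford Partners LP (R2): 100% × 70% × 50% = 35% of Halcyon Pharma AG.
Chain via Oakhollow Manufacturing Inc. → Granite Media Ltd (R2): 100% × 40% × 20% = 8% of Halcyon Pharma AG.
Aggregating (R3): 0.5% + 35% + 8% = 43.5%.
43.5% exceeds the 10% threshold by 33.5 percentage points.

33.5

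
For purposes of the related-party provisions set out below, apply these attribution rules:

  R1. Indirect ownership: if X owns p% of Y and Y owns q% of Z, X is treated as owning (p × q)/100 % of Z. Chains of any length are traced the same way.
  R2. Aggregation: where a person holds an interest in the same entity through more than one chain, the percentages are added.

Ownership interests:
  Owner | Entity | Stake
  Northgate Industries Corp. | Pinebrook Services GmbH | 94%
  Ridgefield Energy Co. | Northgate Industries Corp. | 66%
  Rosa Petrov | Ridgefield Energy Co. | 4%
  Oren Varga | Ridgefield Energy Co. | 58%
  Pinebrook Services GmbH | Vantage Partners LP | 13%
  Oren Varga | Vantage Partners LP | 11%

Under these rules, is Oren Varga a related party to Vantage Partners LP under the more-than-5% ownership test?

Yes

Chain via Ridgefield Energy Co. → Northgate Industries Corp. → Pinebrook Services GmbH (R1): 58% × 66% × 94% × 13% = 4.677816% of Vantage Partners LP.
Direct interest in Vantage Partners LP: 11%.
Aggregating (R2): 4.677816% + 11% = 15.677816%.
15.677816% exceeds the 5% threshold, so Oren is a related party to Vantage Partners LP.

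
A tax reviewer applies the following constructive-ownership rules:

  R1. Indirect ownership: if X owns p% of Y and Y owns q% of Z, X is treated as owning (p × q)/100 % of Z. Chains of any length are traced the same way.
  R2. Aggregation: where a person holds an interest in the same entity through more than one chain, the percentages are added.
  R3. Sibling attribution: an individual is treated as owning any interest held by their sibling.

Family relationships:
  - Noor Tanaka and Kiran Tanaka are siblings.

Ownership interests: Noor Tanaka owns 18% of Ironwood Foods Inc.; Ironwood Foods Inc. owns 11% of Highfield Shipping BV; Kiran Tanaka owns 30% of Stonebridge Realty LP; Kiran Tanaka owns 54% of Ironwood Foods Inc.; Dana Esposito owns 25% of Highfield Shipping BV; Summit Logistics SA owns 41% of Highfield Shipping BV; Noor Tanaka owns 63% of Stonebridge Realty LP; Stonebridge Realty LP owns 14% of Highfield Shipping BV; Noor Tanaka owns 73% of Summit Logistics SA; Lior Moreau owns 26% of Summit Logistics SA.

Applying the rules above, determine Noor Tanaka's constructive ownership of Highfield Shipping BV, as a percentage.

50.87%

By sibling attribution (R3), Noor Tanaka is treated as also owning Kiran Tanaka's interest in Stonebridge Realty LP, giving 63% + 30% = 93%.
By sibling attribution (R3), Noor Tanaka is treated as also owning Kiran Tanaka's interest in Ironwood Foods Inc, giving 18% + 54% = 72%.
Chain via Stonebridge Realty LP (R1): 93% × 14% = 13.02% of Highfield Shipping BV.
Chain via Ironwood Foods Inc. (R1): 72% × 11% = 7.92% of Highfield Shipping BV.
Chain via Summit Logistics SA (R1): 73% × 41% = 29.93% of Highfield Shipping BV.
Aggregating (R2): 13.02% + 7.92% + 29.93% = 50.87%.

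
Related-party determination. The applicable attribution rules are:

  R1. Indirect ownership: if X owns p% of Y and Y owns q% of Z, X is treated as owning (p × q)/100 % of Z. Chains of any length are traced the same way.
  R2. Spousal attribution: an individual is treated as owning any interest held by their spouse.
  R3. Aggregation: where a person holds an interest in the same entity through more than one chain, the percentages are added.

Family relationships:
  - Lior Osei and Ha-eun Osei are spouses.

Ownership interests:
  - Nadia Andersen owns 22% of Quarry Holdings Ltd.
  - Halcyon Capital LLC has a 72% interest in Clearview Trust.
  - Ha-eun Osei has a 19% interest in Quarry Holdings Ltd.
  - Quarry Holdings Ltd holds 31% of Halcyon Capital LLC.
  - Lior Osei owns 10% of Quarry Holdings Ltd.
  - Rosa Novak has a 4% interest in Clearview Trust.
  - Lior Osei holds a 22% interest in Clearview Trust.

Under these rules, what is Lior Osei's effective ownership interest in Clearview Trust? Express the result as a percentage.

28.4728%

By spousal attribution (R2), Lior Osei is treated as also owning Ha-eun Osei's interest in Quarry Holdings Ltd, giving 10% + 19% = 29%.
Chain via Quarry Holdings Ltd → Halcyon Capital LLC (R1): 29% × 31% × 72% = 6.4728% of Clearview Trust.
Direct interest in Clearview Trust: 22%.
Aggregating (R3): 6.4728% + 22% = 28.4728%.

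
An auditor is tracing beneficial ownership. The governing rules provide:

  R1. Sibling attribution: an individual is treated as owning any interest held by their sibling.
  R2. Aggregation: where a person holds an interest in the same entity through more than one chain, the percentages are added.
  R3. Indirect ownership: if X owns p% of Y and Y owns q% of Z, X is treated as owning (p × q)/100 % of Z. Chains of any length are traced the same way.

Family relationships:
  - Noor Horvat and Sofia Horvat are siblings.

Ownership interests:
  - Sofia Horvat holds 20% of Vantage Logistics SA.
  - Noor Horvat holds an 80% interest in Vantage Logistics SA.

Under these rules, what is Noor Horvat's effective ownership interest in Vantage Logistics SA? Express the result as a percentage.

By sibling attribution (R1), Noor Horvat is treated as also owning Sofia Horvat's interest in Vantage Logistics SA, giving 80% + 20% = 100%.
Direct interest in Vantage Logistics SA: 100%.

100%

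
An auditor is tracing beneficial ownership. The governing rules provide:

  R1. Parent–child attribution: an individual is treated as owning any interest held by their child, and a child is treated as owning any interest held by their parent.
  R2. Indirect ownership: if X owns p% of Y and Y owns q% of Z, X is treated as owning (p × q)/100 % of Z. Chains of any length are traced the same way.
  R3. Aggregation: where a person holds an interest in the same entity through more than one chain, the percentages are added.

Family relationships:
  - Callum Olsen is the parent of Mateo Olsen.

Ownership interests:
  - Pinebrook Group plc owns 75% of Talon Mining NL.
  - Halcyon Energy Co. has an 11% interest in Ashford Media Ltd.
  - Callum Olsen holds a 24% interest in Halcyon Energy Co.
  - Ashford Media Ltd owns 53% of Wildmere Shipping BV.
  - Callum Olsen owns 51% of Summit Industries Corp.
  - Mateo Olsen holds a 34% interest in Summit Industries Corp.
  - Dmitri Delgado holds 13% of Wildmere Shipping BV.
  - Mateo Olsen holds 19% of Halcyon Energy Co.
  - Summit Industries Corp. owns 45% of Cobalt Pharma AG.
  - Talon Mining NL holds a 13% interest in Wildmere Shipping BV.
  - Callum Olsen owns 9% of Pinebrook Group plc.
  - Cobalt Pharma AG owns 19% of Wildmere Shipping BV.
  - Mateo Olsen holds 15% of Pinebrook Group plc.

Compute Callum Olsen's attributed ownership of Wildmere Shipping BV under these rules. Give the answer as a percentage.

By parent–child attribution (R1), Callum Olsen is treated as also owning Mateo Olsen's interest in Pinebrook Group plc, giving 9% + 15% = 24%.
By parent–child attribution (R1), Callum Olsen is treated as also owning Mateo Olsen's interest in Halcyon Energy Co, giving 24% + 19% = 43%.
By parent–child attribution (R1), Callum Olsen is treated as also owning Mateo Olsen's interest in Summit Industries Corp, giving 51% + 34% = 85%.
Chain via Pinebrook Group plc → Talon Mining NL (R2): 24% × 75% × 13% = 2.34% of Wildmere Shipping BV.
Chain via Halcyon Energy Co. → Ashford Media Ltd (R2): 43% × 11% × 53% = 2.5069% of Wildmere Shipping BV.
Chain via Summit Industries Corp. → Cobalt Pharma AG (R2): 85% × 45% × 19% = 7.2675% of Wildmere Shipping BV.
Aggregating (R3): 2.34% + 2.5069% + 7.2675% = 12.1144%.

12.1144%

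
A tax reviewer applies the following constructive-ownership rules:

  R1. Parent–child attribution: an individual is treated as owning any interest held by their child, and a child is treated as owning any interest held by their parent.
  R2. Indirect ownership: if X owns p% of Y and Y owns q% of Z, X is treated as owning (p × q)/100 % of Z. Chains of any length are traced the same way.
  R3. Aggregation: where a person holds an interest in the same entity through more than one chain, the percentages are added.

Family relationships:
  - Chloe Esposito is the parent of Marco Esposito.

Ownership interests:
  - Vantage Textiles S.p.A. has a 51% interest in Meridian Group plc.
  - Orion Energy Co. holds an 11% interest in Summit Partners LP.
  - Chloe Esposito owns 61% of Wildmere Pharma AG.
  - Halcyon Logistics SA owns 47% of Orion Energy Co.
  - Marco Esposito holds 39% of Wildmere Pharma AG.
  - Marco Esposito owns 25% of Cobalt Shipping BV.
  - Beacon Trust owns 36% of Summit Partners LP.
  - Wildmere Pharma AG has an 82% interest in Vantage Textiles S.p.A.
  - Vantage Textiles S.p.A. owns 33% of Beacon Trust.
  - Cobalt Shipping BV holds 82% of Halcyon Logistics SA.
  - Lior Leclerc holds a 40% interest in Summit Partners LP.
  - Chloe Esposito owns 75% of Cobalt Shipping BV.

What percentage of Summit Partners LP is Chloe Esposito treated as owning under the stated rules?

By parent–child attribution (R1), Chloe Esposito is treated as also owning Marco Esposito's interest in Wildmere Pharma AG, giving 61% + 39% = 100%.
By parent–child attribution (R1), Chloe Esposito is treated as also owning Marco Esposito's interest in Cobalt Shipping BV, giving 75% + 25% = 100%.
Chain via Wildmere Pharma AG → Vantage Textiles S.p.A. → Beacon Trust (R2): 100% × 82% × 33% × 36% = 9.7416% of Summit Partners LP.
Chain via Cobalt Shipping BV → Halcyon Logistics SA → Orion Energy Co. (R2): 100% × 82% × 47% × 11% = 4.2394% of Summit Partners LP.
Aggregating (R3): 9.7416% + 4.2394% = 13.981%.

13.981%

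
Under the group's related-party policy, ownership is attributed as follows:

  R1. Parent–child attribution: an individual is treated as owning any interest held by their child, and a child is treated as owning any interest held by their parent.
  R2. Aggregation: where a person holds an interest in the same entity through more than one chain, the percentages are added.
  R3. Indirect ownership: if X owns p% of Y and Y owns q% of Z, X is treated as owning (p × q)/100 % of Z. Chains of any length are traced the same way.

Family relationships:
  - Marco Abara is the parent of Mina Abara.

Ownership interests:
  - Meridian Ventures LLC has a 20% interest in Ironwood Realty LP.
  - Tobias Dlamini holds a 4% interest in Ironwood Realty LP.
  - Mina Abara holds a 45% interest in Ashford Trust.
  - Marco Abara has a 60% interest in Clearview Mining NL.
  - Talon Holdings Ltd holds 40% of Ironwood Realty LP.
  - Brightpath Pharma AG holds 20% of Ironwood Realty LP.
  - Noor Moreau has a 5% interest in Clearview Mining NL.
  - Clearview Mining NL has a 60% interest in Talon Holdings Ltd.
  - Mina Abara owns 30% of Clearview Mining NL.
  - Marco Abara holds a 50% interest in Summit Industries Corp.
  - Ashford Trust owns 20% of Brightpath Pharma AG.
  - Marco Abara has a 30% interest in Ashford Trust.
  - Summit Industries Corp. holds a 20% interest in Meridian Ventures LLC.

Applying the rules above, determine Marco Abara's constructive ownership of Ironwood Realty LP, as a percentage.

By parent–child attribution (R1), Marco Abara is treated as also owning Mina Abara's interest in Clearview Mining NL, giving 60% + 30% = 90%.
By parent–child attribution (R1), Marco Abara is treated as also owning Mina Abara's interest in Ashford Trust, giving 30% + 45% = 75%.
Chain via Clearview Mining NL → Talon Holdings Ltd (R3): 90% × 60% × 40% = 21.6% of Ironwood Realty LP.
Chain via Summit Industries Corp. → Meridian Ventures LLC (R3): 50% × 20% × 20% = 2% of Ironwood Realty LP.
Chain via Ashford Trust → Brightpath Pharma AG (R3): 75% × 20% × 20% = 3% of Ironwood Realty LP.
Aggregating (R2): 21.6% + 2% + 3% = 26.6%.

26.6%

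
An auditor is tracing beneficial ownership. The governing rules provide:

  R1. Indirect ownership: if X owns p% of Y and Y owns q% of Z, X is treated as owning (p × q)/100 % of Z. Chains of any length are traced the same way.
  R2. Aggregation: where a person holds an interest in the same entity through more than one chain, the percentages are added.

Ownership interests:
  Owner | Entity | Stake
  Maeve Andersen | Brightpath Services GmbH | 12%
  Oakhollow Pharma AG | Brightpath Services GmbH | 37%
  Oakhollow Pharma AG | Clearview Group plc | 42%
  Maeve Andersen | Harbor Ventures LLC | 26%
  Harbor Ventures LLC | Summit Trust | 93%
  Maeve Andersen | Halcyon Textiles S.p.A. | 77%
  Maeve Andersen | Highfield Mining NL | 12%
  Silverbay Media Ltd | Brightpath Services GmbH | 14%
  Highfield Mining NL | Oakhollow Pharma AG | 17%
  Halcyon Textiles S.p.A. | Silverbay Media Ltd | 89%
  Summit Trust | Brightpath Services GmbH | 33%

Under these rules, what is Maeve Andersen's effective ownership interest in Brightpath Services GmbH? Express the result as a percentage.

Chain via Highfield Mining NL → Oakhollow Pharma AG (R1): 12% × 17% × 37% = 0.7548% of Brightpath Services GmbH.
Chain via Halcyon Textiles S.p.A. → Silverbay Media Ltd (R1): 77% × 89% × 14% = 9.5942% of Brightpath Services GmbH.
Chain via Harbor Ventures LLC → Summit Trust (R1): 26% × 93% × 33% = 7.9794% of Brightpath Services GmbH.
Direct interest in Brightpath Services GmbH: 12%.
Aggregating (R2): 0.7548% + 9.5942% + 7.9794% + 12% = 30.3284%.

30.3284%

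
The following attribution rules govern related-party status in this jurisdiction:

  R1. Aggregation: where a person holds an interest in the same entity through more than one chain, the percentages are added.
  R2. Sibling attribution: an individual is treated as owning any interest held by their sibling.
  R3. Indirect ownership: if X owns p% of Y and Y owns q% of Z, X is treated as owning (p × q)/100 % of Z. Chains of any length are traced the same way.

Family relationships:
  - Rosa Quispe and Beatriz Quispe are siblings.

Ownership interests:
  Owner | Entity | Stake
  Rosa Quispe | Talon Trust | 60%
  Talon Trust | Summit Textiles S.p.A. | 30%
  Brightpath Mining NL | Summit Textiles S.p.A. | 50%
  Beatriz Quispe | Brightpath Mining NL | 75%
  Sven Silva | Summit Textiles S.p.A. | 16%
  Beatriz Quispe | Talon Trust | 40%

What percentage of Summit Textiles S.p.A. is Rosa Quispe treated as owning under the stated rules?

67.5%

By sibling attribution (R2), Rosa Quispe is treated as also owning Beatriz Quispe's interest in Talon Trust, giving 60% + 40% = 100%.
By sibling attribution (R2), Rosa Quispe is treated as owning Beatriz Quispe's 75% interest in Brightpath Mining NL.
Chain via Talon Trust (R3): 100% × 30% = 30% of Summit Textiles S.p.A.
Chain via Brightpath Mining NL (R3): 75% × 50% = 37.5% of Summit Textiles S.p.A.
Aggregating (R1): 30% + 37.5% = 67.5%.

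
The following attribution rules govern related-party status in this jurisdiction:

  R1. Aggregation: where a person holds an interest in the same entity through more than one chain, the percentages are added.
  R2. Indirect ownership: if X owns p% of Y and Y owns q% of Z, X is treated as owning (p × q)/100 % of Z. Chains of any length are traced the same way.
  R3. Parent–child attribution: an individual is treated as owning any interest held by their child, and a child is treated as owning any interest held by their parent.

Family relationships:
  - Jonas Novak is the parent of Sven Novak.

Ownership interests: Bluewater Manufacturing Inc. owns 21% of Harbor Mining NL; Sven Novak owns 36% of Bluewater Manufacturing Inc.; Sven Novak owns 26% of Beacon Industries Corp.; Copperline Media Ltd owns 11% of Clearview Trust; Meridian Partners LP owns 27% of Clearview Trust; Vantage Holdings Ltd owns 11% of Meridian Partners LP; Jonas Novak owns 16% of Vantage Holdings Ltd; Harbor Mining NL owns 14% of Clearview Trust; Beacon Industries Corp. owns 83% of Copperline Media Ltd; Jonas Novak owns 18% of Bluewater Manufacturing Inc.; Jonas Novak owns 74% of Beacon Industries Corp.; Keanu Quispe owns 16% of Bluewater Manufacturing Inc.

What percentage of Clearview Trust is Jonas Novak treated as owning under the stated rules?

By parent–child attribution (R3), Jonas Novak is treated as also owning Sven Novak's interest in Beacon Industries Corp, giving 74% + 26% = 100%.
By parent–child attribution (R3), Jonas Novak is treated as also owning Sven Novak's interest in Bluewater Manufacturing Inc, giving 18% + 36% = 54%.
Chain via Vantage Holdings Ltd → Meridian Partners LP (R2): 16% × 11% × 27% = 0.4752% of Clearview Trust.
Chain via Beacon Industries Corp. → Copperline Media Ltd (R2): 100% × 83% × 11% = 9.13% of Clearview Trust.
Chain via Bluewater Manufacturing Inc. → Harbor Mining NL (R2): 54% × 21% × 14% = 1.5876% of Clearview Trust.
Aggregating (R1): 0.4752% + 9.13% + 1.5876% = 11.1928%.

11.1928%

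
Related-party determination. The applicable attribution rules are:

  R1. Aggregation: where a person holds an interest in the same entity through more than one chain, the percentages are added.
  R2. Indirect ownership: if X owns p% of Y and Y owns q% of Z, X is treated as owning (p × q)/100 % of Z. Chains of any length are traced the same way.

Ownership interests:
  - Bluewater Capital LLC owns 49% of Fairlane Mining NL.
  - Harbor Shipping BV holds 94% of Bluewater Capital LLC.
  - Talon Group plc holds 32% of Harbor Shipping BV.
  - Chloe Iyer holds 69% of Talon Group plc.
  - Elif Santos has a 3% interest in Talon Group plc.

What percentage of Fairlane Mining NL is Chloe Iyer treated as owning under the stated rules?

10.170048%

Chain via Talon Group plc → Harbor Shipping BV → Bluewater Capital LLC (R2): 69% × 32% × 94% × 49% = 10.170048% of Fairlane Mining NL.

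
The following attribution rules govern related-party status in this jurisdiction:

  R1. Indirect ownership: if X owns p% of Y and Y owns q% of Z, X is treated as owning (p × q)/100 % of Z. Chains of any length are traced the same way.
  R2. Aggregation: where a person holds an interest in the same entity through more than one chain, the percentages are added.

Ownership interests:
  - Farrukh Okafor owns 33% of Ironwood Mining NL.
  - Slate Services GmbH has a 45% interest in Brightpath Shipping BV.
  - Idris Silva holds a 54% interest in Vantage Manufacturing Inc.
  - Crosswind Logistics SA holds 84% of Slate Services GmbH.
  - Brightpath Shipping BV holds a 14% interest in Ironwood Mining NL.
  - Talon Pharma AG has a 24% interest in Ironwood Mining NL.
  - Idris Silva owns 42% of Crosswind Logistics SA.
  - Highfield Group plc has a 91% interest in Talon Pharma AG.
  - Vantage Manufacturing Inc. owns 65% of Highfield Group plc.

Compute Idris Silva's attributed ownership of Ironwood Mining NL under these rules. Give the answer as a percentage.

Chain via Crosswind Logistics SA → Slate Services GmbH → Brightpath Shipping BV (R1): 42% × 84% × 45% × 14% = 2.22264% of Ironwood Mining NL.
Chain via Vantage Manufacturing Inc. → Highfield Group plc → Talon Pharma AG (R1): 54% × 65% × 91% × 24% = 7.66584% of Ironwood Mining NL.
Aggregating (R2): 2.22264% + 7.66584% = 9.88848%.

9.88848%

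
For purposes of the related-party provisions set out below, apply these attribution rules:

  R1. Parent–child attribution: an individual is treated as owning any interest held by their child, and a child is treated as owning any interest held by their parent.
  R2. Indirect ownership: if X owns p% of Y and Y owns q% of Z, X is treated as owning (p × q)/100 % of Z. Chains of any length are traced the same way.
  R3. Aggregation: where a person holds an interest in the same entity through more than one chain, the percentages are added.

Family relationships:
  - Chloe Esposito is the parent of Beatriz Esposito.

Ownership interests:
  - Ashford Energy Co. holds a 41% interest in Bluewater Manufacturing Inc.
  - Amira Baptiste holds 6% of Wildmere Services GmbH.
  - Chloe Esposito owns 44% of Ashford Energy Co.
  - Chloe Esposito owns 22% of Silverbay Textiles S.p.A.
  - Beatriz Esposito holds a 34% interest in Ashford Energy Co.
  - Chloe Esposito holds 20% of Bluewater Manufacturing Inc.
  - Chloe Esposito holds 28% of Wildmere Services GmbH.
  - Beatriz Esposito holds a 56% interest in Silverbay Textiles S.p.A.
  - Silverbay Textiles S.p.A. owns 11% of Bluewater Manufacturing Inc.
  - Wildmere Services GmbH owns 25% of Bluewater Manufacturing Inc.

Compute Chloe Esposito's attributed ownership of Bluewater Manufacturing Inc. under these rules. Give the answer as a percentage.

67.56%

By parent–child attribution (R1), Chloe Esposito is treated as also owning Beatriz Esposito's interest in Ashford Energy Co, giving 44% + 34% = 78%.
By parent–child attribution (R1), Chloe Esposito is treated as also owning Beatriz Esposito's interest in Silverbay Textiles S.p.A, giving 22% + 56% = 78%.
Chain via Ashford Energy Co. (R2): 78% × 41% = 31.98% of Bluewater Manufacturing Inc.
Chain via Wildmere Services GmbH (R2): 28% × 25% = 7% of Bluewater Manufacturing Inc.
Chain via Silverbay Textiles S.p.A. (R2): 78% × 11% = 8.58% of Bluewater Manufacturing Inc.
Direct interest in Bluewater Manufacturing Inc: 20%.
Aggregating (R3): 31.98% + 7% + 8.58% + 20% = 67.56%.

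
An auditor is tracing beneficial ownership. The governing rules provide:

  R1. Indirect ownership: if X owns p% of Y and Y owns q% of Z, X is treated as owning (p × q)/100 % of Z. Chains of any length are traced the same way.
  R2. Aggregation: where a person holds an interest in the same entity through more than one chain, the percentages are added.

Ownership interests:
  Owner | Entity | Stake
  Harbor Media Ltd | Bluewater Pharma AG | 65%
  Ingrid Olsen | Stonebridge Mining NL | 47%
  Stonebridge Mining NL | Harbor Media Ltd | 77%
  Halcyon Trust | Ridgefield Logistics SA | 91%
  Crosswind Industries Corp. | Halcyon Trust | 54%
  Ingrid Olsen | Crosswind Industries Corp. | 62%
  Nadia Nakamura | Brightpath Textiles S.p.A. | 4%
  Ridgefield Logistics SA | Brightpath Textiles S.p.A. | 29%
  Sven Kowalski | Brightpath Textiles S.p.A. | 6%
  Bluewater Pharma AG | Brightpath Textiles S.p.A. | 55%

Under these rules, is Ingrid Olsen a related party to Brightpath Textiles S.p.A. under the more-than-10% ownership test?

Chain via Crosswind Industries Corp. → Halcyon Trust → Ridgefield Logistics SA (R1): 62% × 54% × 91% × 29% = 8.835372% of Brightpath Textiles S.p.A.
Chain via Stonebridge Mining NL → Harbor Media Ltd → Bluewater Pharma AG (R1): 47% × 77% × 65% × 55% = 12.937925% of Brightpath Textiles S.p.A.
Aggregating (R2): 8.835372% + 12.937925% = 21.773297%.
21.773297% exceeds the 10% threshold, so Ingrid is a related party to Brightpath Textiles S.p.A.

Yes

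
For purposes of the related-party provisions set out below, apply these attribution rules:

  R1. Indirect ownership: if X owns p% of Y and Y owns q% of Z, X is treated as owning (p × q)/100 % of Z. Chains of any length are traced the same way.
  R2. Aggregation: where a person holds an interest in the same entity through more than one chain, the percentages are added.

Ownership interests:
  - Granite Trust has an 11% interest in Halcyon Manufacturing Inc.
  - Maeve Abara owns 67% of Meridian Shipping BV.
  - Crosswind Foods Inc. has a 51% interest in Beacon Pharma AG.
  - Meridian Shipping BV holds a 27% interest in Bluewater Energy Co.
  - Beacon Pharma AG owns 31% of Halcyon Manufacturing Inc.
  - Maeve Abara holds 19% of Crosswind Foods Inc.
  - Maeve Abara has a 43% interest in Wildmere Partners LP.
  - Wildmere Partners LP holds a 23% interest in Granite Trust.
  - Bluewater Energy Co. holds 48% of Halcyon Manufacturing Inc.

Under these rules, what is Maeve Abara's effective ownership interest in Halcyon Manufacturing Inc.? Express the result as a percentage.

12.775%

Chain via Meridian Shipping BV → Bluewater Energy Co. (R1): 67% × 27% × 48% = 8.6832% of Halcyon Manufacturing Inc.
Chain via Crosswind Foods Inc. → Beacon Pharma AG (R1): 19% × 51% × 31% = 3.0039% of Halcyon Manufacturing Inc.
Chain via Wildmere Partners LP → Granite Trust (R1): 43% × 23% × 11% = 1.0879% of Halcyon Manufacturing Inc.
Aggregating (R2): 8.6832% + 3.0039% + 1.0879% = 12.775%.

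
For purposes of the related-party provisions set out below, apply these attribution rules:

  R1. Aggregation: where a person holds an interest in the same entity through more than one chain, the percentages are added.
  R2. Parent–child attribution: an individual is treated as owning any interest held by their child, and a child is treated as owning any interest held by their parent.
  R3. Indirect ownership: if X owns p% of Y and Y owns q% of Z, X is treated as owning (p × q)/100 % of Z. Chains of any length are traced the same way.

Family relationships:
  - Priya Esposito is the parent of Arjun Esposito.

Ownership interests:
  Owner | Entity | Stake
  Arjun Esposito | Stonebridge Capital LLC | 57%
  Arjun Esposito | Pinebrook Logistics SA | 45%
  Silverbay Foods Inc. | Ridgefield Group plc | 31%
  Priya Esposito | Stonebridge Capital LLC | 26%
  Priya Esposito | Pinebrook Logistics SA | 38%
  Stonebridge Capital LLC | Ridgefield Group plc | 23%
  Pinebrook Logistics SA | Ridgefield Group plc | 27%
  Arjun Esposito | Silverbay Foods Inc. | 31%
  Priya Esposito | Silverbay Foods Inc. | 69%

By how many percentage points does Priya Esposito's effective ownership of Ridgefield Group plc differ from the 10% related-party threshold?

62.5

By parent–child attribution (R2), Priya Esposito is treated as also owning Arjun Esposito's interest in Stonebridge Capital LLC, giving 26% + 57% = 83%.
By parent–child attribution (R2), Priya Esposito is treated as also owning Arjun Esposito's interest in Pinebrook Logistics SA, giving 38% + 45% = 83%.
By parent–child attribution (R2), Priya Esposito is treated as also owning Arjun Esposito's interest in Silverbay Foods Inc, giving 69% + 31% = 100%.
Chain via Stonebridge Capital LLC (R3): 83% × 23% = 19.09% of Ridgefield Group plc.
Chain via Pinebrook Logistics SA (R3): 83% × 27% = 22.41% of Ridgefield Group plc.
Chain via Silverbay Foods Inc. (R3): 100% × 31% = 31% of Ridgefield Group plc.
Aggregating (R1): 19.09% + 22.41% + 31% = 72.5%.
72.5% exceeds the 10% threshold by 62.5 percentage points.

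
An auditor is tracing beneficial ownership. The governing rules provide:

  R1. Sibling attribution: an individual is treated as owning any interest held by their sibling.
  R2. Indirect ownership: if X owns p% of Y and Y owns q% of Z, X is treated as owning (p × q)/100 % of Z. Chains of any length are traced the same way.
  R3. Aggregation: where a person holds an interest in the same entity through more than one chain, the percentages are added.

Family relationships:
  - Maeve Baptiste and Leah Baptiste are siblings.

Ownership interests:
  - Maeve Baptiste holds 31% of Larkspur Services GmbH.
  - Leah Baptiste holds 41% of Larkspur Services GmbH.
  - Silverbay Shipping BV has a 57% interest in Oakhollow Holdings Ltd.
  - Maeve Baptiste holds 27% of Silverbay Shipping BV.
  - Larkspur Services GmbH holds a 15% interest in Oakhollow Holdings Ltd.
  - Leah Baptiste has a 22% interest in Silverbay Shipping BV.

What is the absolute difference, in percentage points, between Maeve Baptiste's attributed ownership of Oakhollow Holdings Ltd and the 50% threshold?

11.27

By sibling attribution (R1), Maeve Baptiste is treated as also owning Leah Baptiste's interest in Silverbay Shipping BV, giving 27% + 22% = 49%.
By sibling attribution (R1), Maeve Baptiste is treated as also owning Leah Baptiste's interest in Larkspur Services GmbH, giving 31% + 41% = 72%.
Chain via Silverbay Shipping BV (R2): 49% × 57% = 27.93% of Oakhollow Holdings Ltd.
Chain via Larkspur Services GmbH (R2): 72% × 15% = 10.8% of Oakhollow Holdings Ltd.
Aggregating (R3): 27.93% + 10.8% = 38.73%.
38.73% falls short of the 50% threshold by 11.27 percentage points.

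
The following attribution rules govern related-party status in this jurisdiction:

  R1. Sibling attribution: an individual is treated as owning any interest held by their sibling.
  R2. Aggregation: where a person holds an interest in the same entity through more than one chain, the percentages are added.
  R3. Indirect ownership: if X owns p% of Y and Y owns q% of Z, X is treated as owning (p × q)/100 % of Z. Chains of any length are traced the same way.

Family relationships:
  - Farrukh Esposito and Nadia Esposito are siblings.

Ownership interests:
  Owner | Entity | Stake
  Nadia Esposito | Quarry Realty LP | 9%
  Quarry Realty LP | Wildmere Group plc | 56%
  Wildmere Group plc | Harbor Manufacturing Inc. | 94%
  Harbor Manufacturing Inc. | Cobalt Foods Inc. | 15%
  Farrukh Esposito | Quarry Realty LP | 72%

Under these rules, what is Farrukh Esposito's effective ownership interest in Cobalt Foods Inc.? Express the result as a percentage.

By sibling attribution (R1), Farrukh Esposito is treated as also owning Nadia Esposito's interest in Quarry Realty LP, giving 72% + 9% = 81%.
Chain via Quarry Realty LP → Wildmere Group plc → Harbor Manufacturing Inc. (R3): 81% × 56% × 94% × 15% = 6.39576% of Cobalt Foods Inc.

6.39576%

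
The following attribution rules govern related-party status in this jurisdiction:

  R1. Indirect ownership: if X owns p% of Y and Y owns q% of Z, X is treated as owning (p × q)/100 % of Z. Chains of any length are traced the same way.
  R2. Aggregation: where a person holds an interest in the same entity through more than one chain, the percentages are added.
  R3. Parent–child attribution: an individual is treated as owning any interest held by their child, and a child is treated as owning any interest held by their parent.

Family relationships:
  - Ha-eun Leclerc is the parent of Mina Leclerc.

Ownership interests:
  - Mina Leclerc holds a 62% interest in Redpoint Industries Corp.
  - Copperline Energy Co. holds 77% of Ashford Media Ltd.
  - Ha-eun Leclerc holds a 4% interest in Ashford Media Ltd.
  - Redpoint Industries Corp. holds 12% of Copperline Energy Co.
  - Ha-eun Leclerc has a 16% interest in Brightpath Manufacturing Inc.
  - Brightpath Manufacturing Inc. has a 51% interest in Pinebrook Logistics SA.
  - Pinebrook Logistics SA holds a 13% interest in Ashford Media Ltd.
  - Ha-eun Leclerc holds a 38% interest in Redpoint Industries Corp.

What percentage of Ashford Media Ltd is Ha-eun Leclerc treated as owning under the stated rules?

By parent–child attribution (R3), Ha-eun Leclerc is treated as also owning Mina Leclerc's interest in Redpoint Industries Corp, giving 38% + 62% = 100%.
Chain via Redpoint Industries Corp. → Copperline Energy Co. (R1): 100% × 12% × 77% = 9.24% of Ashford Media Ltd.
Chain via Brightpath Manufacturing Inc. → Pinebrook Logistics SA (R1): 16% × 51% × 13% = 1.0608% of Ashford Media Ltd.
Direct interest in Ashford Media Ltd: 4%.
Aggregating (R2): 9.24% + 1.0608% + 4% = 14.3008%.

14.3008%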